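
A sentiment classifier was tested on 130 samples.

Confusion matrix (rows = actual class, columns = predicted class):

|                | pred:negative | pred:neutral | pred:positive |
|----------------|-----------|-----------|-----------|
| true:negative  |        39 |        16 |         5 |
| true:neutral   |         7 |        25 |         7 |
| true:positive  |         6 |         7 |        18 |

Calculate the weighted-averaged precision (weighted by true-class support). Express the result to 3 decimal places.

0.645

Per-class precision (TP/(TP+FP)):
  negative: TP=39, FP=7+6=13 → 39/52 = 0.7500
  neutral: TP=25, FP=16+7=23 → 25/48 = 0.5208
  positive: TP=18, FP=5+7=12 → 18/30 = 0.6000
Weighted-precision = Σ (supportᵢ/N)·precisionᵢ with N=130: (60/130)·0.7500 + (39/130)·0.5208 + (31/130)·0.6000 = 0.645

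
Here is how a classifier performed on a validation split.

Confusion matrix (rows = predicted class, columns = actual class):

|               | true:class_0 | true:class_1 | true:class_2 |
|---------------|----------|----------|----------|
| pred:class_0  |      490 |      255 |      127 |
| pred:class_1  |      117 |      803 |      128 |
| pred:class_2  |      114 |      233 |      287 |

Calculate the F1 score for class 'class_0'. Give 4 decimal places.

0.6152

Take TP from the diagonal, FP from the rest of the 'class_0' prediction marginal, FN from the rest of the 'class_0' actual marginal.
F1 score = 2·TP/(2·TP+FP+FN).
class_0: TP=490, FP=255+127=382, FN=117+114=231 → 980/1593 = 0.61519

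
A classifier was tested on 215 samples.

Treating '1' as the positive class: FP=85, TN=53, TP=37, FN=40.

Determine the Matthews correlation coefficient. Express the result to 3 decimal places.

MCC = (TP·TN − FP·FN) / √((TP+FP)(TP+FN)(TN+FP)(TN+FN))
Numerator = 37·53 − 85·40 = -1439
Denominator = √(122·77·138·93) = √120562596 = 10980.1000
MCC = -1439 / 10980.1000 = -0.131

-0.131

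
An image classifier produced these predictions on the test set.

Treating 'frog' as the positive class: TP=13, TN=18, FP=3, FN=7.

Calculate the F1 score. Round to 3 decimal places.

0.722

Precision = TP/(TP+FP) = 13/16 = 0.8125
Recall = TP/(TP+FN) = 13/20 = 0.6500
F1 = 2·TP/(2·TP+FP+FN) = 26/36 = 0.722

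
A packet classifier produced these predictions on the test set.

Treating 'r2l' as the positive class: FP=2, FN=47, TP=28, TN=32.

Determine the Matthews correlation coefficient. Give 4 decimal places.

MCC = (TP·TN − FP·FN) / √((TP+FP)(TP+FN)(TN+FP)(TN+FN))
Numerator = 28·32 − 2·47 = 802
Denominator = √(30·75·34·79) = √6043500 = 2458.3531
MCC = 802 / 2458.3531 = 0.3262

0.3262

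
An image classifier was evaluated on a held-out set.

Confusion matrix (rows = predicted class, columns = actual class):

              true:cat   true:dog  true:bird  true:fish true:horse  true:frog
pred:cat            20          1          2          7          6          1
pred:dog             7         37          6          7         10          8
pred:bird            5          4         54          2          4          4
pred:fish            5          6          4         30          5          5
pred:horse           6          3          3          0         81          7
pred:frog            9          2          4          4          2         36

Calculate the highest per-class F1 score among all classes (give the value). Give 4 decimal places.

Per-class F1 score (2·TP/(2·TP+FP+FN)):
  cat: TP=20, FP=1+2+7+6+1=17, FN=7+5+5+6+9=32 → 40/89 = 0.44944
  dog: TP=37, FP=7+6+7+10+8=38, FN=1+4+6+3+2=16 → 74/128 = 0.57813
  bird: TP=54, FP=5+4+2+4+4=19, FN=2+6+4+3+4=19 → 108/146 = 0.73973
  fish: TP=30, FP=5+6+4+5+5=25, FN=7+7+2+0+4=20 → 60/105 = 0.57143
  horse: TP=81, FP=6+3+3+0+7=19, FN=6+10+4+5+2=27 → 162/208 = 0.77885
  frog: TP=36, FP=9+2+4+4+2=21, FN=1+8+4+5+7=25 → 72/118 = 0.61017
Highest is class 'horse' with F1 score = 0.7788.

0.7788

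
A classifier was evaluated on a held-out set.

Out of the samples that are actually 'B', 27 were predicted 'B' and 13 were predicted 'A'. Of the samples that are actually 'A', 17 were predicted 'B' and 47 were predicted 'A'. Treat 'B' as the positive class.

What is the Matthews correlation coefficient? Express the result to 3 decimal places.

MCC = (TP·TN − FP·FN) / √((TP+FP)(TP+FN)(TN+FP)(TN+FN))
Numerator = 27·47 − 17·13 = 1048
Denominator = √(44·40·64·60) = √6758400 = 2599.6923
MCC = 1048 / 2599.6923 = 0.403

0.403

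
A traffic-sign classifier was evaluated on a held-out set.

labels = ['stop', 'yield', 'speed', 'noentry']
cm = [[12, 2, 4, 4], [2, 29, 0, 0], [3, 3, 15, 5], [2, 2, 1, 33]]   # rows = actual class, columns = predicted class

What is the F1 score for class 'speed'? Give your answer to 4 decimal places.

Treat 'speed' as positive and all other classes as negative.
F1 score = 2·TP/(2·TP+FP+FN).
speed: TP=15, FP=4+0+1=5, FN=3+3+5=11 → 30/46 = 0.65217

0.6522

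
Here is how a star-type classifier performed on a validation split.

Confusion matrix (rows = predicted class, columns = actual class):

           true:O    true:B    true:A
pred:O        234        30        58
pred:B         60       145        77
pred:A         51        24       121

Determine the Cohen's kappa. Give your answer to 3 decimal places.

0.432

Observed agreement pₒ = trace/N = 500/800 = 0.6250
Expected agreement pₑ = Σ (rowᵢ·colᵢ)/N² = (345·322 + 199·282 + 256·196)/800² = 0.3397
κ = (pₒ − pₑ)/(1 − pₑ) = (0.6250 − 0.3397)/(1 − 0.3397) = 0.432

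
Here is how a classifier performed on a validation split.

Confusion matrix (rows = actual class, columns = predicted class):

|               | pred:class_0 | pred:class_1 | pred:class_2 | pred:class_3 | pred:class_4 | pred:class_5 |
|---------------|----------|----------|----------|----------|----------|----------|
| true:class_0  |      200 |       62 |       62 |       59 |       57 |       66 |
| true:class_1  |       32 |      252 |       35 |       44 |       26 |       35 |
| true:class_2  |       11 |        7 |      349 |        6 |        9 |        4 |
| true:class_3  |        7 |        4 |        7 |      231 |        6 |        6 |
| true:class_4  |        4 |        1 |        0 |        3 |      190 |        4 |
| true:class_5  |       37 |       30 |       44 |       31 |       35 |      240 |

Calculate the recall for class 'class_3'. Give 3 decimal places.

0.885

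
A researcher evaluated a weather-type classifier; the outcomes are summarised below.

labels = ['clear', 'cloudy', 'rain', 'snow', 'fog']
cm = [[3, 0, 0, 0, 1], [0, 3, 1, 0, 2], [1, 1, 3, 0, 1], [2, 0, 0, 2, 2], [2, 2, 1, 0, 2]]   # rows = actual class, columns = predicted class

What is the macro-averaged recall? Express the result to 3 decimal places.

Per-class recall (TP/(TP+FN)):
  clear: TP=3, FN=0+0+0+1=1 → 3/4 = 0.7500
  cloudy: TP=3, FN=0+1+0+2=3 → 3/6 = 0.5000
  rain: TP=3, FN=1+1+0+1=3 → 3/6 = 0.5000
  snow: TP=2, FN=2+0+0+2=4 → 2/6 = 0.3333
  fog: TP=2, FN=2+2+1+0=5 → 2/7 = 0.2857
Macro-recall = mean = (0.7500 + 0.5000 + 0.5000 + 0.3333 + 0.2857) / 5 = 0.474

0.474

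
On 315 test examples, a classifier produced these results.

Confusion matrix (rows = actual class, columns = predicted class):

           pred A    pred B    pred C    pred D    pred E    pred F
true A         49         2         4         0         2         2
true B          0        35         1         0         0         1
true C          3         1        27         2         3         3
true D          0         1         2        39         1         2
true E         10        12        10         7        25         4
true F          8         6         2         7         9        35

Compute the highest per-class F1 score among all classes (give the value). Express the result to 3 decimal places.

0.780

Per-class F1 score (2·TP/(2·TP+FP+FN)):
  A: TP=49, FP=0+3+0+10+8=21, FN=2+4+0+2+2=10 → 98/129 = 0.7597
  B: TP=35, FP=2+1+1+12+6=22, FN=0+1+0+0+1=2 → 70/94 = 0.7447
  C: TP=27, FP=4+1+2+10+2=19, FN=3+1+2+3+3=12 → 54/85 = 0.6353
  D: TP=39, FP=0+0+2+7+7=16, FN=0+1+2+1+2=6 → 78/100 = 0.7800
  E: TP=25, FP=2+0+3+1+9=15, FN=10+12+10+7+4=43 → 50/108 = 0.4630
  F: TP=35, FP=2+1+3+2+4=12, FN=8+6+2+7+9=32 → 70/114 = 0.6140
Highest is class 'D' with F1 score = 0.780.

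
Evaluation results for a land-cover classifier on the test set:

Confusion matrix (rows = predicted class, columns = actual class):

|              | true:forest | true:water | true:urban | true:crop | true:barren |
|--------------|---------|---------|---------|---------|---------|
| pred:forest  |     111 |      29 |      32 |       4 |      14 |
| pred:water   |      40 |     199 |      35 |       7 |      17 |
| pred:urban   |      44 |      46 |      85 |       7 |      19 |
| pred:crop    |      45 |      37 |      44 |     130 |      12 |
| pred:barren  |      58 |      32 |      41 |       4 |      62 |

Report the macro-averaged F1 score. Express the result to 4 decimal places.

0.4939

Per-class F1 score (2·TP/(2·TP+FP+FN)):
  forest: TP=111, FP=29+32+4+14=79, FN=40+44+45+58=187 → 222/488 = 0.45492
  water: TP=199, FP=40+35+7+17=99, FN=29+46+37+32=144 → 398/641 = 0.62090
  urban: TP=85, FP=44+46+7+19=116, FN=32+35+44+41=152 → 170/438 = 0.38813
  crop: TP=130, FP=45+37+44+12=138, FN=4+7+7+4=22 → 260/420 = 0.61905
  barren: TP=62, FP=58+32+41+4=135, FN=14+17+19+12=62 → 124/321 = 0.38629
Macro-F1 score = mean = (0.45492 + 0.62090 + 0.38813 + 0.61905 + 0.38629) / 5 = 0.4939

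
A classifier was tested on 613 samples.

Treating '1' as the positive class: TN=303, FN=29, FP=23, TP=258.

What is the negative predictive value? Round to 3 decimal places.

0.913

NPV = TN/(TN+FN) = 303/(303+29) = 0.913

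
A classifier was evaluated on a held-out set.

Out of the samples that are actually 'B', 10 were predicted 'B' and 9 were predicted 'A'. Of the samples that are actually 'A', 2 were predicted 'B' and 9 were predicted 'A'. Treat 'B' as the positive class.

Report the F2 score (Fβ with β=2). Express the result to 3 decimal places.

0.568

Fβ = (1+β²)·TP / ((1+β²)·TP + β²·FN + FP), with β²=4
= 5·10 / (5·10 + 4·9 + 2) = 0.568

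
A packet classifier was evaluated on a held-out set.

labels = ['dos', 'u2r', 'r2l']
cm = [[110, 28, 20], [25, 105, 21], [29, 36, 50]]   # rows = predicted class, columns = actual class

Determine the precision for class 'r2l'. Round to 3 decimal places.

0.435

One-vs-rest for 'r2l': TP = diagonal; FP = other classes predicted 'r2l'; FN = 'r2l' predicted as other.
precision = TP/(TP+FP).
r2l: TP=50, FP=29+36=65 → 50/115 = 0.4348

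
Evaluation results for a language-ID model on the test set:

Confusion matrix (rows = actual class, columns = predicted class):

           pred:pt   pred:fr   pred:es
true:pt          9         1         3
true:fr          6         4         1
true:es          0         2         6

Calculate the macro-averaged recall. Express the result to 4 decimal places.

Per-class recall (TP/(TP+FN)):
  pt: TP=9, FN=1+3=4 → 9/13 = 0.69231
  fr: TP=4, FN=6+1=7 → 4/11 = 0.36364
  es: TP=6, FN=0+2=2 → 6/8 = 0.75000
Macro-recall = mean = (0.69231 + 0.36364 + 0.75000) / 3 = 0.6020

0.6020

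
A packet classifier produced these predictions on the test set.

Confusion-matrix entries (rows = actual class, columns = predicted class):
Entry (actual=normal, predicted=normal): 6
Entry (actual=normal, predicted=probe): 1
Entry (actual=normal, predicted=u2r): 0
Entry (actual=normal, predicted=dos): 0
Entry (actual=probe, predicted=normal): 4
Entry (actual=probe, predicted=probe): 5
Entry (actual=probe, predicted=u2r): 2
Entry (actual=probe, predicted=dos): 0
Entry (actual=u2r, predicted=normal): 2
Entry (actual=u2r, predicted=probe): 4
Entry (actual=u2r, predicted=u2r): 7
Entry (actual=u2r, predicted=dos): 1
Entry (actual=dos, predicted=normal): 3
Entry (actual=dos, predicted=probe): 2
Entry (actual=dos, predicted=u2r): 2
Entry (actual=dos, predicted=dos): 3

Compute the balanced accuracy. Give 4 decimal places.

Balanced accuracy = mean of per-class recall.
  normal: recall = 6/7 = 0.85714
  probe: recall = 5/11 = 0.45455
  u2r: recall = 7/14 = 0.50000
  dos: recall = 3/10 = 0.30000
Mean = (0.85714 + 0.45455 + 0.50000 + 0.30000) / 4 = 0.5279

0.5279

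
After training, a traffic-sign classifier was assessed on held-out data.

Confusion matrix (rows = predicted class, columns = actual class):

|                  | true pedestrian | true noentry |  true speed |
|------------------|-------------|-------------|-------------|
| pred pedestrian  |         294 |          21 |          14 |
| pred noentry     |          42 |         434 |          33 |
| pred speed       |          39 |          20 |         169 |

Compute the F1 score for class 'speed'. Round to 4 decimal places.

F1 score = 2·TP/(2·TP+FP+FN).
speed: TP=169, FP=39+20=59, FN=14+33=47 → 338/444 = 0.76126

0.7613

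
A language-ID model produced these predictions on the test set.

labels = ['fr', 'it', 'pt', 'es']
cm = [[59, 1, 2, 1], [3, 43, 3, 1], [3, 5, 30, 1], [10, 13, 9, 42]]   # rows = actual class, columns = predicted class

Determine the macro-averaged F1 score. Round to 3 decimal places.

Per-class F1 score (2·TP/(2·TP+FP+FN)):
  fr: TP=59, FP=3+3+10=16, FN=1+2+1=4 → 118/138 = 0.8551
  it: TP=43, FP=1+5+13=19, FN=3+3+1=7 → 86/112 = 0.7679
  pt: TP=30, FP=2+3+9=14, FN=3+5+1=9 → 60/83 = 0.7229
  es: TP=42, FP=1+1+1=3, FN=10+13+9=32 → 84/119 = 0.7059
Macro-F1 score = mean = (0.8551 + 0.7679 + 0.7229 + 0.7059) / 4 = 0.763

0.763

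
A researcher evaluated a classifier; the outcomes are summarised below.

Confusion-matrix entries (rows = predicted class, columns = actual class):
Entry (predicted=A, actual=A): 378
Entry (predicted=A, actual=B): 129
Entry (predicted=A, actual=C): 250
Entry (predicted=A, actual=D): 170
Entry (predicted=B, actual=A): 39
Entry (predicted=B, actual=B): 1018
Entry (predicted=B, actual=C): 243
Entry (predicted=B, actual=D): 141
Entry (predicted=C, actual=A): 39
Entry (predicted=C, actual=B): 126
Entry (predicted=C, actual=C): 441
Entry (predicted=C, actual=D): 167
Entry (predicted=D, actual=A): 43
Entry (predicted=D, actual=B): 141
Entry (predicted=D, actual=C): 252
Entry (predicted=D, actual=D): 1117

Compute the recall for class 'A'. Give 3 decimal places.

0.758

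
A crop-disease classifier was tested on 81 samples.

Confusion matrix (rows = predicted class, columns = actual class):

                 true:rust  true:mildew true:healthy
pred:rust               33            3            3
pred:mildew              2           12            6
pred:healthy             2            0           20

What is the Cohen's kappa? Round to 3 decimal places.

0.690

Observed agreement pₒ = trace/N = 65/81 = 0.8025
Expected agreement pₑ = Σ (rowᵢ·colᵢ)/N² = (37·39 + 15·20 + 29·22)/81² = 0.3629
κ = (pₒ − pₑ)/(1 − pₑ) = (0.8025 − 0.3629)/(1 − 0.3629) = 0.690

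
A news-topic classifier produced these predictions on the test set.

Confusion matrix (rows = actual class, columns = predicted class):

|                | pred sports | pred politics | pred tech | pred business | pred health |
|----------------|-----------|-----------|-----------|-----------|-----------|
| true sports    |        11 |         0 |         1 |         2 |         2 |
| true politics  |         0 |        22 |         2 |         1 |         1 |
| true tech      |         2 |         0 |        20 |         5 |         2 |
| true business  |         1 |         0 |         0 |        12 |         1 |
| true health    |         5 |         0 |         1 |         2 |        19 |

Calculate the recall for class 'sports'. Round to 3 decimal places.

0.688

One-vs-rest for 'sports': TP = diagonal; FP = other classes predicted 'sports'; FN = 'sports' predicted as other.
recall = TP/(TP+FN).
sports: TP=11, FN=0+1+2+2=5 → 11/16 = 0.6875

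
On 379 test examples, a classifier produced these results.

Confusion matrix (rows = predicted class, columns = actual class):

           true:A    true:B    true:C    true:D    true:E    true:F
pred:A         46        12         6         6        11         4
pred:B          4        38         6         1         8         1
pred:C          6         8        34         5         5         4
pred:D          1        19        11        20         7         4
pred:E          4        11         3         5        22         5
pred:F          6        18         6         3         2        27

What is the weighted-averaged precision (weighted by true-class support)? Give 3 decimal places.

0.524

Per-class precision (TP/(TP+FP)):
  A: TP=46, FP=12+6+6+11+4=39 → 46/85 = 0.5412
  B: TP=38, FP=4+6+1+8+1=20 → 38/58 = 0.6552
  C: TP=34, FP=6+8+5+5+4=28 → 34/62 = 0.5484
  D: TP=20, FP=1+19+11+7+4=42 → 20/62 = 0.3226
  E: TP=22, FP=4+11+3+5+5=28 → 22/50 = 0.4400
  F: TP=27, FP=6+18+6+3+2=35 → 27/62 = 0.4355
Weighted-precision = Σ (supportᵢ/N)·precisionᵢ with N=379: (67/379)·0.5412 + (106/379)·0.6552 + (66/379)·0.5484 + (40/379)·0.3226 + (55/379)·0.4400 + (45/379)·0.4355 = 0.524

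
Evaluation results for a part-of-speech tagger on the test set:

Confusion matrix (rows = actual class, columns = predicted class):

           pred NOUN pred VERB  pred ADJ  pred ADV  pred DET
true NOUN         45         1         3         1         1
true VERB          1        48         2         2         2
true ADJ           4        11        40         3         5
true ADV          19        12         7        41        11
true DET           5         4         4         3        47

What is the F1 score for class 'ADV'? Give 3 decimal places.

Take TP from the diagonal, FP from the rest of the 'ADV' prediction marginal, FN from the rest of the 'ADV' actual marginal.
F1 score = 2·TP/(2·TP+FP+FN).
ADV: TP=41, FP=1+2+3+3=9, FN=19+12+7+11=49 → 82/140 = 0.5857

0.586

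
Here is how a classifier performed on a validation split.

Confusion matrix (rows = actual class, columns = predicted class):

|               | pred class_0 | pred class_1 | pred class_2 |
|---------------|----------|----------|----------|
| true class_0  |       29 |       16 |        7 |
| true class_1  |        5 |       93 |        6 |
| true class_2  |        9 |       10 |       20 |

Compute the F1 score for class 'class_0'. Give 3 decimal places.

Treat 'class_0' as positive and all other classes as negative.
F1 score = 2·TP/(2·TP+FP+FN).
class_0: TP=29, FP=5+9=14, FN=16+7=23 → 58/95 = 0.6105

0.611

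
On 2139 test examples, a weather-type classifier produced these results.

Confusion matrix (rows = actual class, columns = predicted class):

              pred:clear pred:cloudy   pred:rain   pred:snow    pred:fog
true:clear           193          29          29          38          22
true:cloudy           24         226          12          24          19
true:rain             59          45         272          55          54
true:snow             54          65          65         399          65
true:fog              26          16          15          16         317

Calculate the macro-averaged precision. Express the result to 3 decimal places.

Per-class precision (TP/(TP+FP)):
  clear: TP=193, FP=24+59+54+26=163 → 193/356 = 0.5421
  cloudy: TP=226, FP=29+45+65+16=155 → 226/381 = 0.5932
  rain: TP=272, FP=29+12+65+15=121 → 272/393 = 0.6921
  snow: TP=399, FP=38+24+55+16=133 → 399/532 = 0.7500
  fog: TP=317, FP=22+19+54+65=160 → 317/477 = 0.6646
Macro-precision = mean = (0.5421 + 0.5932 + 0.6921 + 0.7500 + 0.6646) / 5 = 0.648

0.648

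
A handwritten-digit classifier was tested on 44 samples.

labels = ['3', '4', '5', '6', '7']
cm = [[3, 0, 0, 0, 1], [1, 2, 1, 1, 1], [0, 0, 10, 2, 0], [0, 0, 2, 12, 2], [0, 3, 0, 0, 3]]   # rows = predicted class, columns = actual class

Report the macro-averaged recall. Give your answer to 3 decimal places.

0.630

Per-class recall (TP/(TP+FN)):
  3: TP=3, FN=1+0+0+0=1 → 3/4 = 0.7500
  4: TP=2, FN=0+0+0+3=3 → 2/5 = 0.4000
  5: TP=10, FN=0+1+2+0=3 → 10/13 = 0.7692
  6: TP=12, FN=0+1+2+0=3 → 12/15 = 0.8000
  7: TP=3, FN=1+1+0+2=4 → 3/7 = 0.4286
Macro-recall = mean = (0.7500 + 0.4000 + 0.7692 + 0.8000 + 0.4286) / 5 = 0.630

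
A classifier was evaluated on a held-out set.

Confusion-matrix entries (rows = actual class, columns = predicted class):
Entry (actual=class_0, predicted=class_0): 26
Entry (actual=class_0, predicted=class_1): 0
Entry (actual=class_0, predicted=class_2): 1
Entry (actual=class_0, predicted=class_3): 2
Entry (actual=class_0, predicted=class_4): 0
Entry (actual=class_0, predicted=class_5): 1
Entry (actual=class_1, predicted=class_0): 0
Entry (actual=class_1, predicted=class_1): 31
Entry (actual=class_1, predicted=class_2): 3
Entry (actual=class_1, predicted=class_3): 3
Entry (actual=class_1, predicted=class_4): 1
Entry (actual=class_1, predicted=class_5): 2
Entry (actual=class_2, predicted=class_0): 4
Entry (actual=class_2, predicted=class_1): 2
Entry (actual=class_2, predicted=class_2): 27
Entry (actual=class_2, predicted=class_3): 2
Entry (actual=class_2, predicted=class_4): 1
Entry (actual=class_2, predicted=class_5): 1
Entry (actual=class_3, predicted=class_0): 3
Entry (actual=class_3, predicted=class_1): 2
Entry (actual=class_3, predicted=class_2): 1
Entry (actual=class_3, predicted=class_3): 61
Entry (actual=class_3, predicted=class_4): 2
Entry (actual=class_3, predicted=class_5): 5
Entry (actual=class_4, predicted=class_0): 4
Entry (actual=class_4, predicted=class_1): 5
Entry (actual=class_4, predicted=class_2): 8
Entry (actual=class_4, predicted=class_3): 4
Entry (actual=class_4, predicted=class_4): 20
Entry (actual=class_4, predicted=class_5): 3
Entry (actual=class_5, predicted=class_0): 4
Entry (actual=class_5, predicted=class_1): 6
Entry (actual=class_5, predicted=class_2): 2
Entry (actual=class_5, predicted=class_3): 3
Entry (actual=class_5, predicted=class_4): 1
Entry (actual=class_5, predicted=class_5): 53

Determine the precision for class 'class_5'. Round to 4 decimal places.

precision = TP/(TP+FP).
class_5: TP=53, FP=1+2+1+5+3=12 → 53/65 = 0.81538

0.8154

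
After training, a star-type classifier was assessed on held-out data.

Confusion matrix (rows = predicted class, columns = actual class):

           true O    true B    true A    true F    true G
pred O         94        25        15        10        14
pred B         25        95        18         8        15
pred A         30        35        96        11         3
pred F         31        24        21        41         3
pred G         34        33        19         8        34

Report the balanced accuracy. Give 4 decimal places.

0.4948

Balanced accuracy = mean of per-class recall.
  O: recall = 94/214 = 0.43925
  B: recall = 95/212 = 0.44811
  A: recall = 96/169 = 0.56805
  F: recall = 41/78 = 0.52564
  G: recall = 34/69 = 0.49275
Mean = (0.43925 + 0.44811 + 0.56805 + 0.52564 + 0.49275) / 5 = 0.4948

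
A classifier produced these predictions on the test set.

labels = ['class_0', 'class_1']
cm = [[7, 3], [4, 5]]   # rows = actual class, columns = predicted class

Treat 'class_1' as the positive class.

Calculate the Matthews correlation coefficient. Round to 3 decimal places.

0.258

MCC = (TP·TN − FP·FN) / √((TP+FP)(TP+FN)(TN+FP)(TN+FN))
Numerator = 5·7 − 3·4 = 23
Denominator = √(8·9·10·11) = √7920 = 88.9944
MCC = 23 / 88.9944 = 0.258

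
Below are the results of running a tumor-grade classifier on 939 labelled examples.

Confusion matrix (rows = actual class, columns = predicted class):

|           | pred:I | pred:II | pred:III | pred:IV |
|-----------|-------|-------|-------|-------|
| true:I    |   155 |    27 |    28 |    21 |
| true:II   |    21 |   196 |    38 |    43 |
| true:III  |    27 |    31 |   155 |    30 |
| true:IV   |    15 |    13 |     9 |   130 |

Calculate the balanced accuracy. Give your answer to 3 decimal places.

Balanced accuracy = mean of per-class recall.
  I: recall = 155/231 = 0.6710
  II: recall = 196/298 = 0.6577
  III: recall = 155/243 = 0.6379
  IV: recall = 130/167 = 0.7784
Mean = (0.6710 + 0.6577 + 0.6379 + 0.7784) / 4 = 0.686

0.686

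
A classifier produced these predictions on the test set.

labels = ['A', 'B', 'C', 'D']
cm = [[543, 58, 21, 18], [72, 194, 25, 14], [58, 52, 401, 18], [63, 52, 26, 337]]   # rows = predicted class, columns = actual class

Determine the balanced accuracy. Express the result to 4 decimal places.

0.7503

Balanced accuracy = mean of per-class recall.
  A: recall = 543/736 = 0.73777
  B: recall = 194/356 = 0.54494
  C: recall = 401/473 = 0.84778
  D: recall = 337/387 = 0.87080
Mean = (0.73777 + 0.54494 + 0.84778 + 0.87080) / 4 = 0.7503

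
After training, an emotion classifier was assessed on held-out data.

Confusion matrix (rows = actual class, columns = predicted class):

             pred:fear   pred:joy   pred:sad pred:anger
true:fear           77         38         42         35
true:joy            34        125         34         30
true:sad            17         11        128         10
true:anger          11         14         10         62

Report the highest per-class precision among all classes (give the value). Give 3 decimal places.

0.665

Per-class precision (TP/(TP+FP)):
  fear: TP=77, FP=34+17+11=62 → 77/139 = 0.5540
  joy: TP=125, FP=38+11+14=63 → 125/188 = 0.6649
  sad: TP=128, FP=42+34+10=86 → 128/214 = 0.5981
  anger: TP=62, FP=35+30+10=75 → 62/137 = 0.4526
Highest is class 'joy' with precision = 0.665.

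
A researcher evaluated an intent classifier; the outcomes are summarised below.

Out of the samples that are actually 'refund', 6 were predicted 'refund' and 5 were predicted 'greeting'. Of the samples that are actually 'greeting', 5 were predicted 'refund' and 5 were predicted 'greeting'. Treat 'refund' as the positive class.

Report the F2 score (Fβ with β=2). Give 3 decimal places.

0.545

Fβ = (1+β²)·TP / ((1+β²)·TP + β²·FN + FP), with β²=4
= 5·6 / (5·6 + 4·5 + 5) = 0.545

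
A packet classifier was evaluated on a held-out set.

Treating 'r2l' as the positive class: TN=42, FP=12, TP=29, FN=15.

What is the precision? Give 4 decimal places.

Precision = TP/(TP+FP) = 29/(29+12) = 29/41 = 0.7073

0.7073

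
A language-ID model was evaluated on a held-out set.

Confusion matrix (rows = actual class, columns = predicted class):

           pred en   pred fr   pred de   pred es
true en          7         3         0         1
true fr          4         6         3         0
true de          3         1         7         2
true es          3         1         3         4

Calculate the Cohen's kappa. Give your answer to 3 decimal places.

0.333

Observed agreement pₒ = trace/N = 24/48 = 0.5000
Expected agreement pₑ = Σ (rowᵢ·colᵢ)/N² = (11·17 + 13·11 + 13·13 + 11·7)/48² = 0.2500
κ = (pₒ − pₑ)/(1 − pₑ) = (0.5000 − 0.2500)/(1 − 0.2500) = 0.333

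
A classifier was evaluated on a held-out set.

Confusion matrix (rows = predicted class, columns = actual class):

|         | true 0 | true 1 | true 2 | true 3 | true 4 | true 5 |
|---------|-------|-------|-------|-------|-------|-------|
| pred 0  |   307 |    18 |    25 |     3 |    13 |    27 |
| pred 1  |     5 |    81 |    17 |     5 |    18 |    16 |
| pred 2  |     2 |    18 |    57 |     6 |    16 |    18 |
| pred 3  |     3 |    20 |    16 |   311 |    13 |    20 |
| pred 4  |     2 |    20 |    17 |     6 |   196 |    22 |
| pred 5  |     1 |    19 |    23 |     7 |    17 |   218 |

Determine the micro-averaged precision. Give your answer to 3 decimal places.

0.739

Micro-averaging pools counts across classes: ΣTP=1170, ΣFP=413, ΣFN=413.
Micro-precision = TP/(TP+FP) on pooled counts = 0.739 (equals overall accuracy in single-label multiclass).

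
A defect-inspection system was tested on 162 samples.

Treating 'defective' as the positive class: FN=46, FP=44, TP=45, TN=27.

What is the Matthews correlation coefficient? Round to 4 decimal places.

MCC = (TP·TN − FP·FN) / √((TP+FP)(TP+FN)(TN+FP)(TN+FN))
Numerator = 45·27 − 44·46 = -809
Denominator = √(89·91·71·73) = √41977117 = 6478.9750
MCC = -809 / 6478.9750 = -0.1249

-0.1249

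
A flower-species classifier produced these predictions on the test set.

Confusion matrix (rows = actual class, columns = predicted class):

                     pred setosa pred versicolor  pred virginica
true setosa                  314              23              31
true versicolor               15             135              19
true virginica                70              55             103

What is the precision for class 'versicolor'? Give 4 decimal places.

Take TP from the diagonal, FP from the rest of the 'versicolor' prediction marginal, FN from the rest of the 'versicolor' actual marginal.
precision = TP/(TP+FP).
versicolor: TP=135, FP=23+55=78 → 135/213 = 0.63380

0.6338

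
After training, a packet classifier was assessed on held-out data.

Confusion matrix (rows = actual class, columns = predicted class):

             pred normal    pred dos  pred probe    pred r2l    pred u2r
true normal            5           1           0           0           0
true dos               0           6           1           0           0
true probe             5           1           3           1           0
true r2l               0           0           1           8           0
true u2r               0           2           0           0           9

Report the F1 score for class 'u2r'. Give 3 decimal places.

0.900

Treat 'u2r' as positive and all other classes as negative.
F1 score = 2·TP/(2·TP+FP+FN).
u2r: TP=9, FP=0+0+0+0=0, FN=0+2+0+0=2 → 18/20 = 0.9000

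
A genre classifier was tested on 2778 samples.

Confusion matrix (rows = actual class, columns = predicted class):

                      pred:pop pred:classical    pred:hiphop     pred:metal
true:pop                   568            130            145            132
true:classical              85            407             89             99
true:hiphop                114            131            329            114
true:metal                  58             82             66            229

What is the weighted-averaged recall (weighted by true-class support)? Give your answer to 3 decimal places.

Per-class recall (TP/(TP+FN)):
  pop: TP=568, FN=130+145+132=407 → 568/975 = 0.5826
  classical: TP=407, FN=85+89+99=273 → 407/680 = 0.5985
  hiphop: TP=329, FN=114+131+114=359 → 329/688 = 0.4782
  metal: TP=229, FN=58+82+66=206 → 229/435 = 0.5264
Weighted-recall = Σ (supportᵢ/N)·recallᵢ with N=2778: (975/2778)·0.5826 + (680/2778)·0.5985 + (688/2778)·0.4782 + (435/2778)·0.5264 = 0.552

0.552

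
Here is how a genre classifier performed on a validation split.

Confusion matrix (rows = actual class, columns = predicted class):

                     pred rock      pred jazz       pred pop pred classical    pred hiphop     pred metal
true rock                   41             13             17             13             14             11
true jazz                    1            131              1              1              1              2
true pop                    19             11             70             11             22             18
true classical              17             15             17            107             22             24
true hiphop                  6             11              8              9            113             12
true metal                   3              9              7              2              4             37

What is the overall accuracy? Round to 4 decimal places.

0.6085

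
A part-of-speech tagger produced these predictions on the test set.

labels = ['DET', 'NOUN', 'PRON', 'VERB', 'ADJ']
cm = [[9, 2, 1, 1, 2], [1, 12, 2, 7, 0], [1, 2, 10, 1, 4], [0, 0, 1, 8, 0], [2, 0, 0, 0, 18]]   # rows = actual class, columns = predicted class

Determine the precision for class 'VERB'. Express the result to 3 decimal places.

Take TP from the diagonal, FP from the rest of the 'VERB' prediction marginal, FN from the rest of the 'VERB' actual marginal.
precision = TP/(TP+FP).
VERB: TP=8, FP=1+7+1+0=9 → 8/17 = 0.4706

0.471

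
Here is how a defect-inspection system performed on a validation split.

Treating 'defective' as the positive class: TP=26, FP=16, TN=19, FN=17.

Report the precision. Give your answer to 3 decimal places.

Precision = TP/(TP+FP) = 26/(26+16) = 26/42 = 0.619

0.619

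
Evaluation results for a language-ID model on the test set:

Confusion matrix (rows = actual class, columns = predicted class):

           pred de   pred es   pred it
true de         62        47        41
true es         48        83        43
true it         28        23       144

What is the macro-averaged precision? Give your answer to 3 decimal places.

Per-class precision (TP/(TP+FP)):
  de: TP=62, FP=48+28=76 → 62/138 = 0.4493
  es: TP=83, FP=47+23=70 → 83/153 = 0.5425
  it: TP=144, FP=41+43=84 → 144/228 = 0.6316
Macro-precision = mean = (0.4493 + 0.5425 + 0.6316) / 3 = 0.541

0.541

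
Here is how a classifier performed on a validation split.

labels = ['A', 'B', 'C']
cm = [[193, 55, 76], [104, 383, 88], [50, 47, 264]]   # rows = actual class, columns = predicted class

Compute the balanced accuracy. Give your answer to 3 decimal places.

0.664

Balanced accuracy = mean of per-class recall.
  A: recall = 193/324 = 0.5957
  B: recall = 383/575 = 0.6661
  C: recall = 264/361 = 0.7313
Mean = (0.5957 + 0.6661 + 0.7313) / 3 = 0.664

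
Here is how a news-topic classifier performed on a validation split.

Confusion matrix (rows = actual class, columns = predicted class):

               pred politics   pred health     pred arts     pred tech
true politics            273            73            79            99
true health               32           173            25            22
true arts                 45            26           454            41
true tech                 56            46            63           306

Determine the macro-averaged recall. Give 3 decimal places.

Per-class recall (TP/(TP+FN)):
  politics: TP=273, FN=73+79+99=251 → 273/524 = 0.5210
  health: TP=173, FN=32+25+22=79 → 173/252 = 0.6865
  arts: TP=454, FN=45+26+41=112 → 454/566 = 0.8021
  tech: TP=306, FN=56+46+63=165 → 306/471 = 0.6497
Macro-recall = mean = (0.5210 + 0.6865 + 0.8021 + 0.6497) / 4 = 0.665

0.665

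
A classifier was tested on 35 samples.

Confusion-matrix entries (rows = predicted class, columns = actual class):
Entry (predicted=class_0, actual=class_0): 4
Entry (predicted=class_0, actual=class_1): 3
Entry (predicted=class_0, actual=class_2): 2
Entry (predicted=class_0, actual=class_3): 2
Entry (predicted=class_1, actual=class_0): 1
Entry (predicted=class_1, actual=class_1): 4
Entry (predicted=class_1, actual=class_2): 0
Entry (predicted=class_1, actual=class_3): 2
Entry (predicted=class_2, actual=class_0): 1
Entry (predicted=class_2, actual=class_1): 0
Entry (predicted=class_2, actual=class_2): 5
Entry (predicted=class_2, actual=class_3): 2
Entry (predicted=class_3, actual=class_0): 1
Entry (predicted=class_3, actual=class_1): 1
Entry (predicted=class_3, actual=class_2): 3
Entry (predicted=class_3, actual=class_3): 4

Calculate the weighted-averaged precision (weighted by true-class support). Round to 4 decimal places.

Per-class precision (TP/(TP+FP)):
  class_0: TP=4, FP=3+2+2=7 → 4/11 = 0.36364
  class_1: TP=4, FP=1+0+2=3 → 4/7 = 0.57143
  class_2: TP=5, FP=1+0+2=3 → 5/8 = 0.62500
  class_3: TP=4, FP=1+1+3=5 → 4/9 = 0.44444
Weighted-precision = Σ (supportᵢ/N)·precisionᵢ with N=35: (7/35)·0.36364 + (8/35)·0.57143 + (10/35)·0.62500 + (10/35)·0.44444 = 0.5089

0.5089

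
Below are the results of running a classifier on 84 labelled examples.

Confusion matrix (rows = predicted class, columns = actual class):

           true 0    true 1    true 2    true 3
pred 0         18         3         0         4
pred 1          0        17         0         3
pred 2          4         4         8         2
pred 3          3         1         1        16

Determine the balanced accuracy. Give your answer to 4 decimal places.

0.7322

Balanced accuracy = mean of per-class recall.
  0: recall = 18/25 = 0.72000
  1: recall = 17/25 = 0.68000
  2: recall = 8/9 = 0.88889
  3: recall = 16/25 = 0.64000
Mean = (0.72000 + 0.68000 + 0.88889 + 0.64000) / 4 = 0.7322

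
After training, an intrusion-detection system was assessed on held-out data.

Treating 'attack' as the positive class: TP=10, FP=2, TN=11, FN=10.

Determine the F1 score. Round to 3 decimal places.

0.625

Precision = TP/(TP+FP) = 10/12 = 0.8333
Recall = TP/(TP+FN) = 10/20 = 0.5000
F1 = 2·TP/(2·TP+FP+FN) = 20/32 = 0.625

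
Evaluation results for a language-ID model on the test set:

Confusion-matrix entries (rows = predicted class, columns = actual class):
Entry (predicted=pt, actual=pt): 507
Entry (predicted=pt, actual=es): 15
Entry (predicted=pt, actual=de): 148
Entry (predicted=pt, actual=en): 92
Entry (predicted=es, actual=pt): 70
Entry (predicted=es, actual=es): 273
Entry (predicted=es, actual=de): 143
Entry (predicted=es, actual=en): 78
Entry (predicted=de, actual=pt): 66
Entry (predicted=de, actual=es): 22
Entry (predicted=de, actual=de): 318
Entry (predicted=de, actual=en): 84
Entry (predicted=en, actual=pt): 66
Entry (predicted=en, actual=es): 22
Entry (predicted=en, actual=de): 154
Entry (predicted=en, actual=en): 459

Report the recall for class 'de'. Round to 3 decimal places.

Take TP from the diagonal, FP from the rest of the 'de' prediction marginal, FN from the rest of the 'de' actual marginal.
recall = TP/(TP+FN).
de: TP=318, FN=148+143+154=445 → 318/763 = 0.4168

0.417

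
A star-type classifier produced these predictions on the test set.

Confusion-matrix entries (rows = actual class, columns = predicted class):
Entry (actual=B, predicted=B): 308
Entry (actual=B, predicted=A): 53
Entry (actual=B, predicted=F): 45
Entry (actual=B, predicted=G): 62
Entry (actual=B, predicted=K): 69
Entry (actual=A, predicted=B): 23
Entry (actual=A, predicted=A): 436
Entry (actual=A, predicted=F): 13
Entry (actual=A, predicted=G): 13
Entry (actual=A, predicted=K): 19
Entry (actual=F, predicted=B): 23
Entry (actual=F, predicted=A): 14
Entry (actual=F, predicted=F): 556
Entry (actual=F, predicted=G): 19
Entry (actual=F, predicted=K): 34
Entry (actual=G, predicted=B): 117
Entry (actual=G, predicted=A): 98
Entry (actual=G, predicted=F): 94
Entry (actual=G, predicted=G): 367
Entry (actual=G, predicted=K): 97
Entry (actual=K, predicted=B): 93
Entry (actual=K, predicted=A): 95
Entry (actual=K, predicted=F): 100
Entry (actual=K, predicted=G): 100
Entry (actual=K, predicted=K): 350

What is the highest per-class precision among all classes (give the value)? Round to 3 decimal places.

0.688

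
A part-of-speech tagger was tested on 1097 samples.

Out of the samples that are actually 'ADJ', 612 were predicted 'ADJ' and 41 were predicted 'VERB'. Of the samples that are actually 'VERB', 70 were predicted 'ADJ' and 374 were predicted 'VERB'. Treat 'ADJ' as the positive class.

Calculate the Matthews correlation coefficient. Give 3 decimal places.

MCC = (TP·TN − FP·FN) / √((TP+FP)(TP+FN)(TN+FP)(TN+FN))
Numerator = 612·374 − 70·41 = 226018
Denominator = √(682·653·444·415) = √82059453960 = 286460.2136
MCC = 226018 / 286460.2136 = 0.789

0.789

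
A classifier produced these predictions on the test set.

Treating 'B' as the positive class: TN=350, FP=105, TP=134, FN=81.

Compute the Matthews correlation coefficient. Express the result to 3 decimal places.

MCC = (TP·TN − FP·FN) / √((TP+FP)(TP+FN)(TN+FP)(TN+FN))
Numerator = 134·350 − 105·81 = 38395
Denominator = √(239·215·455·431) = √10076855425 = 100383.5416
MCC = 38395 / 100383.5416 = 0.382

0.382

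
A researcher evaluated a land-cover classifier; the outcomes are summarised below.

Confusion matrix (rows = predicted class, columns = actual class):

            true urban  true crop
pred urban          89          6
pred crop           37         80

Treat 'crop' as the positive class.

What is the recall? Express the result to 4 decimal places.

0.9302

Recall = TP/(TP+FN) = 80/(80+6) = 80/86 = 0.9302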